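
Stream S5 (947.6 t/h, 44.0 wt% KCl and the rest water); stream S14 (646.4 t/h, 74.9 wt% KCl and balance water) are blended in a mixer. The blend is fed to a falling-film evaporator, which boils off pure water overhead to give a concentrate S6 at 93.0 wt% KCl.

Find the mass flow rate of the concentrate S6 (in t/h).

968.9 t/h

KCl entering = 947.6×0.440 + 646.4×0.749 = 901.1 t/h.
All KCl reports to S6, so S6 = 901.1/0.930 = 968.92 t/h.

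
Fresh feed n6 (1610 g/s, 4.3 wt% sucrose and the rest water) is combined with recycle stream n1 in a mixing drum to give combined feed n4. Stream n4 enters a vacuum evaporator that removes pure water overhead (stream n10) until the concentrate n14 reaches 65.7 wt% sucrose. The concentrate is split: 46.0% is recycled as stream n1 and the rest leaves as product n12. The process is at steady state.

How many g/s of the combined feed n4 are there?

Overall sucrose balance (none leaves overhead): sucrose in fresh feed = sucrose in product, i.e. 1610×0.043 = (1−0.460)·n14·0.657.
n14 = 69.23/(0.657×0.540) = 195.14 g/s.
Recycle n1 = 0.460×195.14 = 89.762 g/s.
Combined feed n4 = 1610 + 89.762 = 1699.8 g/s.

1700 g/s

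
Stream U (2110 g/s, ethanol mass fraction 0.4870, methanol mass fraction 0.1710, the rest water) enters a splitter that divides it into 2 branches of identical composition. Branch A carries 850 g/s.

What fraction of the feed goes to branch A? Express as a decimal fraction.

0.403

Fraction to A = 850/2110 = 0.4028.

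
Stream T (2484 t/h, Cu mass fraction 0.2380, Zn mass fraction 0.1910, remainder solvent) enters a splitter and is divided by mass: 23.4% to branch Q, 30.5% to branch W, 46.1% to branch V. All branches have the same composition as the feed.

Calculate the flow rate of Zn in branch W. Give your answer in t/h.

144.7 t/h

Branch W total = 0.305×2484 = 757.62 t/h.
Zn in W = 0.191×757.62 = 144.71 t/h.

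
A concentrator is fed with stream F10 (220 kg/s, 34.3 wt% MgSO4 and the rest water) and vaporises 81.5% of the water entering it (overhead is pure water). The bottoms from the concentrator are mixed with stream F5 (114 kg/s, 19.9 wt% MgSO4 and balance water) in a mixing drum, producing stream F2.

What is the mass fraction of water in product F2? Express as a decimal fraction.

Vapour removed = 0.815×0.657×220 = 117.8 kg/s; concentrate = 102.2 kg/s.
water reaching the mixer = 26.74 (from concentrate) + 114×0.801 = 118.05 kg/s.
Product flow = 102.2 + 114 = 216.2 kg/s; water fraction = 0.546.

0.546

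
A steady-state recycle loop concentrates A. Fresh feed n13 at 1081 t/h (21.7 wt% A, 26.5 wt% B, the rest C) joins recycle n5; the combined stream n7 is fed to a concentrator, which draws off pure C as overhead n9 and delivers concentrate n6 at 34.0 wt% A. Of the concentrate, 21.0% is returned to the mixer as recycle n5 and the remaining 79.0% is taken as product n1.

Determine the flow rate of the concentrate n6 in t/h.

Overall A balance (none leaves overhead): A in fresh feed = A in product, i.e. 1081×0.217 = (1−0.210)·n6·0.340.
n6 = 234.58/(0.340×0.790) = 873.33 t/h.

873.3 t/h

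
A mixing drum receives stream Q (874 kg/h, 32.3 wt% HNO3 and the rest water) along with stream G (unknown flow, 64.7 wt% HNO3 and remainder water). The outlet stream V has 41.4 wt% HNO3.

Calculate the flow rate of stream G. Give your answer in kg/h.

341.3 kg/h

Let G be the unknown flow. Total out = 874 + G.
HNO3 balance: 282.3 + 0.647·G = 0.414·(874 + G)
(0.647 − 0.414)·G = 0.414×874 − 282.3 = 79.534
G = 79.534 / 0.233 = 341.35 kg/h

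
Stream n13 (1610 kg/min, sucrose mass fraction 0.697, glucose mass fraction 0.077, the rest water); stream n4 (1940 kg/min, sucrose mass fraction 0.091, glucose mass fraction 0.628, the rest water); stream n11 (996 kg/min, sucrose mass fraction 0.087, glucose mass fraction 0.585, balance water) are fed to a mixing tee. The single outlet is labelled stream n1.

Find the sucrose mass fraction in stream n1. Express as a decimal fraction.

Total flow out = 1610 + 1940 + 996 = 4546 kg/min.
sucrose in = 1610×0.697 + 1940×0.091 + 996×0.087 = 1385.4 kg/min.
sucrose mass fraction in n1 = 1385.4/4546 = 0.305.

0.305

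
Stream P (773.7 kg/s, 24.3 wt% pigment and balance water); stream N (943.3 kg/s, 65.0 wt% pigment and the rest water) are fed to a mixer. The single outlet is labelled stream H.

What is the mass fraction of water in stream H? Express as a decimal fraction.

Total flow out = 773.7 + 943.3 = 1717 kg/s.
water in = 773.7×0.757 + 943.3×0.350 = 915.85 kg/s.
water mass fraction in H = 915.85/1717 = 0.533.

0.533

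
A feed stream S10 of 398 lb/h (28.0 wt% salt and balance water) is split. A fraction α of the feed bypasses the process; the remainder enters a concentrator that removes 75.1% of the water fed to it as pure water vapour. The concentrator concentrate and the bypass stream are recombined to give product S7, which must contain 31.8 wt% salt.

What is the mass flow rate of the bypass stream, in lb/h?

All 398×0.280 = 111.44 lb/h of salt reaches S7, so S7 = 111.44/0.318 = 350.44 lb/h and vapour = 47.56 lb/h.
The evaporator receives (1−α)·398 of feed at 0.720 water and removes 0.751 of that water:
0.751×0.720×(1−α)×398 = 47.56
(1−α) = 47.56/215.21 = 0.2210;  α = 0.7790.
Bypass flow = 0.7790×398 = 310.04 lb/h.

310 lb/h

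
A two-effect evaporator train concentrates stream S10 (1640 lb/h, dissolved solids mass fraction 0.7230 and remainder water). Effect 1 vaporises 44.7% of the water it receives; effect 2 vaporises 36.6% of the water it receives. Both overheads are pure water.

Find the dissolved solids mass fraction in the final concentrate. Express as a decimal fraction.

water in feed = 1640×0.277 = 454.28 lb/h.
After stage 1: water left = (1−0.447)×454.28 = 251.22; stream total = 1436.9 lb/h.
After stage 2: water left = (1−0.366)×251.22 = 159.27; final concentrate = 1345 lb/h.
dissolved solids fraction = 1185.7/1345 = 0.8816.

0.8816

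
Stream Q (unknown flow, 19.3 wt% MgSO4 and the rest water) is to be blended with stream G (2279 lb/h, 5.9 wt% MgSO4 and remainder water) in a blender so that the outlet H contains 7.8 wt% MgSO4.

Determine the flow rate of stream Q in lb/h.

376.5 lb/h

Let Q be the unknown flow. Total out = 2279 + Q.
MgSO4 balance: 134.46 + 0.193·Q = 0.078·(2279 + Q)
(0.193 − 0.078)·Q = 0.078×2279 − 134.46 = 43.301
Q = 43.301 / 0.115 = 376.53 lb/h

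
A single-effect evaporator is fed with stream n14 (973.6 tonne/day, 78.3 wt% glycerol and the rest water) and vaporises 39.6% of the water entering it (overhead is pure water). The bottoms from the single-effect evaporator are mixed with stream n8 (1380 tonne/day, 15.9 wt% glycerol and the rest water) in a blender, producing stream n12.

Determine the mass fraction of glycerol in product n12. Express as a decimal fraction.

0.433

Vapour removed = 0.396×0.217×973.6 = 83.663 tonne/day; concentrate = 889.94 tonne/day.
glycerol reaching the mixer = 762.33 (from concentrate) + 1380×0.159 = 981.75 tonne/day.
Product flow = 889.94 + 1380 = 2269.9 tonne/day; glycerol fraction = 0.433.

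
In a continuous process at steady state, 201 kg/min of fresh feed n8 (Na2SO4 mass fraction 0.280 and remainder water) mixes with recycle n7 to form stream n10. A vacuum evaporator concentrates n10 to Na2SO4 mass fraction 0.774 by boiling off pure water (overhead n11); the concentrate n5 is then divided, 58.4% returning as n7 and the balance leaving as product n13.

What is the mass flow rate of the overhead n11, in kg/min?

128.3 kg/min

Overall Na2SO4 balance (none leaves overhead): Na2SO4 in fresh feed = Na2SO4 in product, i.e. 201×0.280 = (1−0.584)·n5·0.774.
n5 = 56.28/(0.774×0.416) = 174.79 kg/min.
Recycle n7 = 0.584×174.79 = 102.08 kg/min.
Combined feed n10 = 201 + 102.08 = 303.08 kg/min.
Overhead n11 = n10 − n5 = 303.08 − 174.79 = 128.29 kg/min.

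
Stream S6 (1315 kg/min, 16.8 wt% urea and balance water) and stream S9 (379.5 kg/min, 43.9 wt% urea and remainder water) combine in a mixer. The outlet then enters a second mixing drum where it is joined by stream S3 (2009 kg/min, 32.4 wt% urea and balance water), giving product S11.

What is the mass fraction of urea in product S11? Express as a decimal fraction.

0.2804

Overall, product flow = 3703.5 kg/min.
urea in = 1315×0.168 + 379.5×0.439 + 2009×0.324 = 1038.4 kg/min.
urea fraction in S11 = 0.2804.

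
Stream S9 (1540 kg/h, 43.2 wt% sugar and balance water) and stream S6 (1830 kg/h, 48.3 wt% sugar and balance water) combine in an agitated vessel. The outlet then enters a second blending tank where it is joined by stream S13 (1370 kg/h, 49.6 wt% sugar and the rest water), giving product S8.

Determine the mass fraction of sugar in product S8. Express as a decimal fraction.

0.470

Overall, product flow = 4740 kg/h.
sugar in = 1540×0.432 + 1830×0.483 + 1370×0.496 = 2228.7 kg/h.
sugar fraction in S8 = 0.470.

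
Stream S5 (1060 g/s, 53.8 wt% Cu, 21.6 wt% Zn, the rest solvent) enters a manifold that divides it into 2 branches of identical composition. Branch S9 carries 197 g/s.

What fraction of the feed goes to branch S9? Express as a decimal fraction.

Fraction to S9 = 197/1060 = 0.1858.

0.186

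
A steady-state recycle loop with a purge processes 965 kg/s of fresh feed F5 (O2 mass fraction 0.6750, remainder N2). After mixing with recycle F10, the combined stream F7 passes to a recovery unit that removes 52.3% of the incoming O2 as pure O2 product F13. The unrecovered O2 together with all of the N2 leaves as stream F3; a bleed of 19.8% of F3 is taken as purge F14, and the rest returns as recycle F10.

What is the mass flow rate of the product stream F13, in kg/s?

O2 in F7: m_A = 965×0.675 + (1−0.198)·(1−0.523)·m_A, so m_A = 651.38/0.6174 = 1055 kg/s.
Product F13 = 0.523×1055 = 551.74 kg/s.

551.7 kg/s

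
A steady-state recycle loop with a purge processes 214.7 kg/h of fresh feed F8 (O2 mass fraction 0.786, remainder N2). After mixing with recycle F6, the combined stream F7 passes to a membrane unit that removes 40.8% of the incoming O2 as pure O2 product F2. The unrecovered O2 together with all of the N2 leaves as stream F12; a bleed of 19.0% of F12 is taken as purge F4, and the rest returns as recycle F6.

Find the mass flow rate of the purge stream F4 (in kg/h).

N2 enters only via F8 and leaves only via the purge: 214.7×0.214 = 0.190×(N2 in F12), and the membrane unit passes all N2, so N2 in F7 = N2 in F12 = 241.82 kg/h.
O2 in F7: m_A = 214.7×0.786 + (1−0.190)·(1−0.408)·m_A, so m_A = 168.75/0.5205 = 324.23 kg/h.
F12 = (1−0.408)×324.23 + 241.82 = 433.76 kg/h.
Purge F4 = 0.190×433.76 = 82.415 kg/h.

82.41 kg/h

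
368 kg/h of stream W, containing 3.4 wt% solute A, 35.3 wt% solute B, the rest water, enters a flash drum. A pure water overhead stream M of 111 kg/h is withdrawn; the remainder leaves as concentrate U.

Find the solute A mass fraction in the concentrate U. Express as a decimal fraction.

0.049

solute A is not removed: 368×0.034 = 12.512 kg/h of solute A enters U.
Concentrate = 368 − 111 = 257 kg/h.
Mass fraction = 12.512/257 = 0.049.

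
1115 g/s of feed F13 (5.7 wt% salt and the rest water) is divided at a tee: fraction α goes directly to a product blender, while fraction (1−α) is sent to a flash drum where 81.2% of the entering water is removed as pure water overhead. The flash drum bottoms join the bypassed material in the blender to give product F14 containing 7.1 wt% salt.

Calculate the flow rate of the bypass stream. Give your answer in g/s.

All 1115×0.057 = 63.555 g/s of salt reaches F14, so F14 = 63.555/0.071 = 895.14 g/s and vapour = 219.86 g/s.
The evaporator receives (1−α)·1115 of feed at 0.943 water and removes 0.812 of that water:
0.812×0.943×(1−α)×1115 = 219.86
(1−α) = 219.86/853.77 = 0.2575;  α = 0.7425.
Bypass flow = 0.7425×1115 = 827.87 g/s.

827.9 g/s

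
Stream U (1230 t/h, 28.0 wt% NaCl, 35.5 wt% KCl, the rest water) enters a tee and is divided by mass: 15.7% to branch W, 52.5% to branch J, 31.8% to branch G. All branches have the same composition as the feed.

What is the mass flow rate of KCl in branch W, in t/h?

Branch W total = 0.157×1230 = 193.11 t/h.
KCl in W = 0.355×193.11 = 68.554 t/h.

68.55 t/h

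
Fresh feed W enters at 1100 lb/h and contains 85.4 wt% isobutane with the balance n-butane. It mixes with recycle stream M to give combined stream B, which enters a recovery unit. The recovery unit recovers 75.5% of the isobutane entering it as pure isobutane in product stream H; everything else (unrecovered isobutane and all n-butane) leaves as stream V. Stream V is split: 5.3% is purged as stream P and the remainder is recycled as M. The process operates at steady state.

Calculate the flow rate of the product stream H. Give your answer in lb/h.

923.5 lb/h

isobutane in B: m_A = 1100×0.854 + (1−0.053)·(1−0.755)·m_A, so m_A = 939.4/0.7680 = 1223.2 lb/h.
Product H = 0.755×1223.2 = 923.52 lb/h.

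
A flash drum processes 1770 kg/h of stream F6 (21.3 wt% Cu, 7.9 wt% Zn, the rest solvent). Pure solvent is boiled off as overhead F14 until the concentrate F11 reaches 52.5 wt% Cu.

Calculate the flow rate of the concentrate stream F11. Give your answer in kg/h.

718.1 kg/h

Cu is conserved: 1770×0.213 = 377.01 kg/h all reports to the concentrate.
Concentrate = 377.01/(target fraction) = 718.11 kg/h.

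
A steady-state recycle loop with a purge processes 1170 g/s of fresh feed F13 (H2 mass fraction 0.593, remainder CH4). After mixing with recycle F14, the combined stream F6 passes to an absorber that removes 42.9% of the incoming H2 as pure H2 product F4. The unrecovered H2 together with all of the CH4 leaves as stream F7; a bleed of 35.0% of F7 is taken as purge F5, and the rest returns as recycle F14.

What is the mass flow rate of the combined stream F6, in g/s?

2464 g/s

CH4 enters only via F13 and leaves only via the purge: 1170×0.407 = 0.350×(CH4 in F7), and the absorber passes all CH4, so CH4 in F6 = CH4 in F7 = 1360.5 g/s.
H2 in F6: m_A = 1170×0.593 + (1−0.350)·(1−0.429)·m_A, so m_A = 693.81/0.6289 = 1103.3 g/s.
F6 = 1103.3 + 1360.5 = 2463.8 g/s.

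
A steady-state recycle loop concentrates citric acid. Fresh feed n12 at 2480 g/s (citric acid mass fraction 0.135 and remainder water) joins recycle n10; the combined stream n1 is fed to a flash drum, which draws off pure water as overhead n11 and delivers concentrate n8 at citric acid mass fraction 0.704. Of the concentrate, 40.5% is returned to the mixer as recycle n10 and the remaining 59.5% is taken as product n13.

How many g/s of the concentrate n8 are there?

Overall citric acid balance (none leaves overhead): citric acid in fresh feed = citric acid in product, i.e. 2480×0.135 = (1−0.405)·n8·0.704.
n8 = 334.8/(0.704×0.595) = 799.27 g/s.

799.3 g/s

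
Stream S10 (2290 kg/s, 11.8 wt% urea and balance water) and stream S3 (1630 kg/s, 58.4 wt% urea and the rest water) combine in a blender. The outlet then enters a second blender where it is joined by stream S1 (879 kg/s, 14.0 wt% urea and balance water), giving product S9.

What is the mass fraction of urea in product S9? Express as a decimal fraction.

0.2803

Overall, product flow = 4799 kg/s.
urea in = 2290×0.118 + 1630×0.584 + 879×0.140 = 1345.2 kg/s.
urea fraction in S9 = 0.2803.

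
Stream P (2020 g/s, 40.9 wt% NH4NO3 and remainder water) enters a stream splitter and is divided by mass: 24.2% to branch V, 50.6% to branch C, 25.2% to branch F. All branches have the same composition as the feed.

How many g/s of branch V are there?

Branch V flow = 0.242×2020 = 488.84 g/s.

488.8 g/s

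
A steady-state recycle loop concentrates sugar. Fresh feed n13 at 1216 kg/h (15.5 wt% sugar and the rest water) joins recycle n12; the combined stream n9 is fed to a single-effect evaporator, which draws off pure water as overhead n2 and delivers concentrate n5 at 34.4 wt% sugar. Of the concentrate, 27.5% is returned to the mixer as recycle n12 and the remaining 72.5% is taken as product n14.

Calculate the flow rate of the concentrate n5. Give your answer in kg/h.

755.7 kg/h

Overall sugar balance (none leaves overhead): sugar in fresh feed = sugar in product, i.e. 1216×0.155 = (1−0.275)·n5·0.344.
n5 = 188.48/(0.344×0.725) = 755.73 kg/h.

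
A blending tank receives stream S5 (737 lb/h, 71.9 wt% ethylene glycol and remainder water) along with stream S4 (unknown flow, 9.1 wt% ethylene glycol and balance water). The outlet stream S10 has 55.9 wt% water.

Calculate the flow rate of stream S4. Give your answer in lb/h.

585.4 lb/h

Let S4 be the unknown flow. Total out = 737 + S4.
water balance: 207.1 + 0.909·S4 = 0.559·(737 + S4)
(0.909 − 0.559)·S4 = 0.559×737 − 207.1 = 204.89
S4 = 204.89 / 0.350 = 585.39 lb/h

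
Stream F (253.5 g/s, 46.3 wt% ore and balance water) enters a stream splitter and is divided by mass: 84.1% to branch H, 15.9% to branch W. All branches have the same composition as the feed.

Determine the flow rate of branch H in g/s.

Branch H flow = 0.841×253.5 = 213.19 g/s.

213.2 g/s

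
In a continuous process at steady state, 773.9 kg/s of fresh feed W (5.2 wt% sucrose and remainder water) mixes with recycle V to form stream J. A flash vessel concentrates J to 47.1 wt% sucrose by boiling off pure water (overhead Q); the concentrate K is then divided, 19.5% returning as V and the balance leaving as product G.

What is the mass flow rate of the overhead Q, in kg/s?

Overall sucrose balance (none leaves overhead): sucrose in fresh feed = sucrose in product, i.e. 773.9×0.052 = (1−0.195)·K·0.471.
K = 40.243/(0.471×0.805) = 106.14 kg/s.
Recycle V = 0.195×106.14 = 20.697 kg/s.
Combined feed J = 773.9 + 20.697 = 794.6 kg/s.
Overhead Q = J − K = 794.6 − 106.14 = 688.46 kg/s.

688.5 kg/s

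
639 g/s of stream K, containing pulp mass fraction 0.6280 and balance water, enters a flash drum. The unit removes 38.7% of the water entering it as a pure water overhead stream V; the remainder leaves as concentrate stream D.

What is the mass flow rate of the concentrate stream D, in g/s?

water entering = 639×0.372 = 237.71 g/s; overhead removed = 0.387×237.71 = 91.993 g/s.
Concentrate = 639 − 91.993 = 547.01 g/s.

547 g/s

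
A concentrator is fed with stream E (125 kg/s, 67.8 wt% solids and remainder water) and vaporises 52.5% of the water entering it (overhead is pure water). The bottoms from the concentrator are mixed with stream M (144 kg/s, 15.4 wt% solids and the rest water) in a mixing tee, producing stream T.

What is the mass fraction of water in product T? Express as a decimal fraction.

Vapour removed = 0.525×0.322×125 = 21.131 kg/s; concentrate = 103.87 kg/s.
water reaching the mixer = 19.119 (from concentrate) + 144×0.846 = 140.94 kg/s.
Product flow = 103.87 + 144 = 247.87 kg/s; water fraction = 0.569.

0.569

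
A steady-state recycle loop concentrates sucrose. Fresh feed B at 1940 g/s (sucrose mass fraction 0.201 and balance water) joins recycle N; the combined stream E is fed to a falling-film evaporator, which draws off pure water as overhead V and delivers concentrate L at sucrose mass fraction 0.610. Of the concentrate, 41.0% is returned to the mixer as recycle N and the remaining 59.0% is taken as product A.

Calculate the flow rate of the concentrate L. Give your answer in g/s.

1083 g/s

Overall sucrose balance (none leaves overhead): sucrose in fresh feed = sucrose in product, i.e. 1940×0.201 = (1−0.410)·L·0.610.
L = 389.94/(0.610×0.590) = 1083.5 g/s.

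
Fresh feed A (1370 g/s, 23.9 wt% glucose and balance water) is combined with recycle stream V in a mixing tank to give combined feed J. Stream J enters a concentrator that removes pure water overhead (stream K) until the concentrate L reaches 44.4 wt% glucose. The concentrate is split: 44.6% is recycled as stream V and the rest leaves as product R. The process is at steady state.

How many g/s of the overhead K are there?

632.5 g/s

Overall glucose balance (none leaves overhead): glucose in fresh feed = glucose in product, i.e. 1370×0.239 = (1−0.446)·L·0.444.
L = 327.43/(0.444×0.554) = 1331.1 g/s.
Recycle V = 0.446×1331.1 = 593.69 g/s.
Combined feed J = 1370 + 593.69 = 1963.7 g/s.
Overhead K = J − L = 1963.7 − 1331.1 = 632.55 g/s.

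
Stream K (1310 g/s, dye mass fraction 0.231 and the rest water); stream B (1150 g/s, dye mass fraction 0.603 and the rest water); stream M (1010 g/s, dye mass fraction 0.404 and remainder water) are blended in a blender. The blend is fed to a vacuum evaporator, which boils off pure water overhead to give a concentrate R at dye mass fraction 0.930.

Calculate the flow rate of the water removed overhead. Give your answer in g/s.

1960 g/s

dye entering = 1310×0.231 + 1150×0.603 + 1010×0.404 = 1404.1 g/s.
All dye reports to R, so R = 1404.1/0.930 = 1509.8 g/s.
Total feed = 3470 g/s; overhead = 3470 − 1509.8 = 1960.2 g/s.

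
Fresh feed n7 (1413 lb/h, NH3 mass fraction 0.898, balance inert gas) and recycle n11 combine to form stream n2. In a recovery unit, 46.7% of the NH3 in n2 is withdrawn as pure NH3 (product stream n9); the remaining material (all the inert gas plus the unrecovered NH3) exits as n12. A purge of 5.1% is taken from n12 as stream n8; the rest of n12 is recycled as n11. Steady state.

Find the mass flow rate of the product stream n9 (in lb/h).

NH3 in n2: m_A = 1413×0.898 + (1−0.051)·(1−0.467)·m_A, so m_A = 1268.9/0.4942 = 2567.6 lb/h.
Product n9 = 0.467×2567.6 = 1199.1 lb/h.

1199 lb/h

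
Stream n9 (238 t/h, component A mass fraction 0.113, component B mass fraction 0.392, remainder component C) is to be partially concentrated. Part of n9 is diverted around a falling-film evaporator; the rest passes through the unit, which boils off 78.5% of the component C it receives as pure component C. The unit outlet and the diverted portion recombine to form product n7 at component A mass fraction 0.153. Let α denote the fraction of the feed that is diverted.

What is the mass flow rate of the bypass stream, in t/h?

All 238×0.113 = 26.894 t/h of component A reaches n7, so n7 = 26.894/0.153 = 175.78 t/h and vapour = 62.222 t/h.
The evaporator receives (1−α)·238 of feed at 0.495 component C and removes 0.785 of that component C:
0.785×0.495×(1−α)×238 = 62.222
(1−α) = 62.222/92.481 = 0.6728;  α = 0.3272.
Bypass flow = 0.3272×238 = 77.871 t/h.

77.87 t/h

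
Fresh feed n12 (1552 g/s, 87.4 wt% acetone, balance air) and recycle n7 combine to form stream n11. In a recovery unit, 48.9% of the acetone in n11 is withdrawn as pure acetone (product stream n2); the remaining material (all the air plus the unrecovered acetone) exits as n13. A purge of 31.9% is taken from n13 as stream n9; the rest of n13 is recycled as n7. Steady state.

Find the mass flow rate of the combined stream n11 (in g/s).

air enters only via n12 and leaves only via the purge: 1552×0.126 = 0.319×(air in n13), and the recovery unit passes all air, so air in n11 = air in n13 = 613.02 g/s.
acetone in n11: m_A = 1552×0.874 + (1−0.319)·(1−0.489)·m_A, so m_A = 1356.4/0.6520 = 2080.4 g/s.
n11 = 2080.4 + 613.02 = 2693.4 g/s.

2693 g/s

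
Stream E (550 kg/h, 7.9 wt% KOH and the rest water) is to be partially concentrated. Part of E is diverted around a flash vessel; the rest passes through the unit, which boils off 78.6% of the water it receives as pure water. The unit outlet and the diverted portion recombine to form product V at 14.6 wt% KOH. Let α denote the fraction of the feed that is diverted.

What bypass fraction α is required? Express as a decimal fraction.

0.366

All 550×0.079 = 43.45 kg/h of KOH reaches V, so V = 43.45/0.146 = 297.6 kg/h and vapour = 252.4 kg/h.
The evaporator receives (1−α)·550 of feed at 0.921 water and removes 0.786 of that water:
0.786×0.921×(1−α)×550 = 252.4
(1−α) = 252.4/398.15 = 0.6339;  α = 0.3661.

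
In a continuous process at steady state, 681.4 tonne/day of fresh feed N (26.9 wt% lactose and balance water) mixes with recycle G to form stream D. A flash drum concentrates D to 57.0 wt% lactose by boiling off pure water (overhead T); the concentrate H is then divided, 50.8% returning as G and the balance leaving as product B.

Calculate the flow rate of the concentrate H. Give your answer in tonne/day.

653.6 tonne/day

Overall lactose balance (none leaves overhead): lactose in fresh feed = lactose in product, i.e. 681.4×0.269 = (1−0.508)·H·0.570.
H = 183.3/(0.570×0.492) = 653.6 tonne/day.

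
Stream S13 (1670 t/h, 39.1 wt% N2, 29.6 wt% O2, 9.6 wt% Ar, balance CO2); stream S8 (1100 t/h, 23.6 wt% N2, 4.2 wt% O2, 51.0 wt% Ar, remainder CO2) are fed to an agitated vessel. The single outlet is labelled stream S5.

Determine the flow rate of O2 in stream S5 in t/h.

O2 out = O2 in = 1670×0.296 + 1100×0.042 = 540.52 t/h.

540.5 t/h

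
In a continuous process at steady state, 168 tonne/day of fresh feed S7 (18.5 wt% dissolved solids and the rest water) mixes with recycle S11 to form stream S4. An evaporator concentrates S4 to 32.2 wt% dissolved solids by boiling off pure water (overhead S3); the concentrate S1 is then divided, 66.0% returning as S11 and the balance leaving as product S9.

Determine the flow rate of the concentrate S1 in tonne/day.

Overall dissolved solids balance (none leaves overhead): dissolved solids in fresh feed = dissolved solids in product, i.e. 168×0.185 = (1−0.660)·S1·0.322.
S1 = 31.08/(0.322×0.340) = 283.89 tonne/day.

283.9 tonne/day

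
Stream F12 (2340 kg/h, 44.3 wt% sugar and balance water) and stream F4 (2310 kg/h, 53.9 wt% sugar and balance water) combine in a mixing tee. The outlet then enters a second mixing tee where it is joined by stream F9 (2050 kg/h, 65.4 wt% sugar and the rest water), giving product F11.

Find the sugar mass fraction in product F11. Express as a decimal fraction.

Overall, product flow = 6700 kg/h.
sugar in = 2340×0.443 + 2310×0.539 + 2050×0.654 = 3622.4 kg/h.
sugar fraction in F11 = 0.541.

0.541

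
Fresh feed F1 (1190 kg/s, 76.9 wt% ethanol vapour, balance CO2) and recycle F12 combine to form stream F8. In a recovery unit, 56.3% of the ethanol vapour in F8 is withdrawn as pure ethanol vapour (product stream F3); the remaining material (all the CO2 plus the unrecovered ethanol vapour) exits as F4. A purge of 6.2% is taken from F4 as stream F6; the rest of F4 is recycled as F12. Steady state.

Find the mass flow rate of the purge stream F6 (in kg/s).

316.9 kg/s

CO2 enters only via F1 and leaves only via the purge: 1190×0.231 = 0.062×(CO2 in F4), and the recovery unit passes all CO2, so CO2 in F8 = CO2 in F4 = 4433.7 kg/s.
ethanol vapour in F8: m_A = 1190×0.769 + (1−0.062)·(1−0.563)·m_A, so m_A = 915.11/0.5901 = 1550.8 kg/s.
F4 = (1−0.563)×1550.8 + 4433.7 = 5111.4 kg/s.
Purge F6 = 0.062×5111.4 = 316.91 kg/s.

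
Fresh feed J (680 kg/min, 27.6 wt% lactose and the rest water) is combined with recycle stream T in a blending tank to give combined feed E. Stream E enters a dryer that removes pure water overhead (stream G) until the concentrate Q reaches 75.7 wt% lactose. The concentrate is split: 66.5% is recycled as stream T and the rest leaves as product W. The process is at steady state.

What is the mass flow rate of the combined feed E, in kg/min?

1172 kg/min

Overall lactose balance (none leaves overhead): lactose in fresh feed = lactose in product, i.e. 680×0.276 = (1−0.665)·Q·0.757.
Q = 187.68/(0.757×0.335) = 740.08 kg/min.
Recycle T = 0.665×740.08 = 492.15 kg/min.
Combined feed E = 680 + 492.15 = 1172.2 kg/min.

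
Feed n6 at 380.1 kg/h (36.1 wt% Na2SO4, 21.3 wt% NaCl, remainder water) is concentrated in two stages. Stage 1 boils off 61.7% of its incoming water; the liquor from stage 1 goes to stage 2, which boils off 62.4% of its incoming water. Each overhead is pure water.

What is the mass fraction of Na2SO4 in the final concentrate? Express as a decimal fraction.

0.568

water in feed = 380.1×0.426 = 161.92 kg/h.
After stage 1: water left = (1−0.617)×161.92 = 62.016; stream total = 280.19 kg/h.
After stage 2: water left = (1−0.624)×62.016 = 23.318; final concentrate = 241.5 kg/h.
Na2SO4 fraction = 137.22/241.5 = 0.568.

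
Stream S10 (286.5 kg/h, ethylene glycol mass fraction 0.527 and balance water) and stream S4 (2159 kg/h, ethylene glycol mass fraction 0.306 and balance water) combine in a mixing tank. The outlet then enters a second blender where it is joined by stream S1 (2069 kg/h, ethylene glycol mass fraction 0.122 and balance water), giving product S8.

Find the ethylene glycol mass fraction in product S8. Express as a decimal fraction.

0.236

Overall, product flow = 4514.5 kg/h.
ethylene glycol in = 286.5×0.527 + 2159×0.306 + 2069×0.122 = 1064.1 kg/h.
ethylene glycol fraction in S8 = 0.236.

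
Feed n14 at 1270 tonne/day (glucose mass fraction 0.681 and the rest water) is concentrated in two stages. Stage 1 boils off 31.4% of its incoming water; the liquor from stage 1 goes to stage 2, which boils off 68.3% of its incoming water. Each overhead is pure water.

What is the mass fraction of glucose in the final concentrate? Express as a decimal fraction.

water in feed = 1270×0.319 = 405.13 tonne/day.
After stage 1: water left = (1−0.314)×405.13 = 277.92; stream total = 1142.8 tonne/day.
After stage 2: water left = (1−0.683)×277.92 = 88.1; final concentrate = 952.97 tonne/day.
glucose fraction = 864.87/952.97 = 0.908.

0.908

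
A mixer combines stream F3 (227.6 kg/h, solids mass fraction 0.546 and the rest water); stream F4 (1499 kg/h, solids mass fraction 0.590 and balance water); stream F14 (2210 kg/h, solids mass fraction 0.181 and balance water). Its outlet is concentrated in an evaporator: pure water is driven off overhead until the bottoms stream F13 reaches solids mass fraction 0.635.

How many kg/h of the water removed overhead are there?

1718 kg/h

solids entering = 227.6×0.546 + 1499×0.590 + 2210×0.181 = 1408.7 kg/h.
All solids reports to F13, so F13 = 1408.7/0.635 = 2218.4 kg/h.
Total feed = 3936.6 kg/h; overhead = 3936.6 − 2218.4 = 1718.2 kg/h.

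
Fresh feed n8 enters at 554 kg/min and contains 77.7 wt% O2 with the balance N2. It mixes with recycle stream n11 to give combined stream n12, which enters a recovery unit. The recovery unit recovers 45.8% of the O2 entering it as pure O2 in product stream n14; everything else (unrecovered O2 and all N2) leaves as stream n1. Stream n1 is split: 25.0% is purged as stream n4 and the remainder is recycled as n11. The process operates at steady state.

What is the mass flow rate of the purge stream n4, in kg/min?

221.8 kg/min

N2 enters only via n8 and leaves only via the purge: 554×0.223 = 0.250×(N2 in n1), and the recovery unit passes all N2, so N2 in n12 = N2 in n1 = 494.17 kg/min.
O2 in n12: m_A = 554×0.777 + (1−0.250)·(1−0.458)·m_A, so m_A = 430.46/0.5935 = 725.29 kg/min.
n1 = (1−0.458)×725.29 + 494.17 = 887.27 kg/min.
Purge n4 = 0.250×887.27 = 221.82 kg/min.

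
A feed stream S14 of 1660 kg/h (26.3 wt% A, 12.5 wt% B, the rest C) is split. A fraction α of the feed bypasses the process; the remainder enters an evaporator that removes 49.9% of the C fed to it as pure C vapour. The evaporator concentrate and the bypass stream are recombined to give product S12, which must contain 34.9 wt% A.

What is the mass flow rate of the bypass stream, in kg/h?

320.5 kg/h

All 1660×0.263 = 436.58 kg/h of A reaches S12, so S12 = 436.58/0.349 = 1250.9 kg/h and vapour = 409.05 kg/h.
The evaporator receives (1−α)·1660 of feed at 0.612 C and removes 0.499 of that C:
0.499×0.612×(1−α)×1660 = 409.05
(1−α) = 409.05/506.94 = 0.8069;  α = 0.1931.
Bypass flow = 0.1931×1660 = 320.54 kg/h.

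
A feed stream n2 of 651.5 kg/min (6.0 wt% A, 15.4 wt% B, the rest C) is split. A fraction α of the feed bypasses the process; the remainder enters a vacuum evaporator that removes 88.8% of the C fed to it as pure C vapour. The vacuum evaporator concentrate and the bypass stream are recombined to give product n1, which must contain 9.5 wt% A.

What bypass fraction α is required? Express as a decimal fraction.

All 651.5×0.060 = 39.09 kg/min of A reaches n1, so n1 = 39.09/0.095 = 411.47 kg/min and vapour = 240.03 kg/min.
The evaporator receives (1−α)·651.5 of feed at 0.786 C and removes 0.888 of that C:
0.888×0.786×(1−α)×651.5 = 240.03
(1−α) = 240.03/454.73 = 0.5278;  α = 0.4722.

0.472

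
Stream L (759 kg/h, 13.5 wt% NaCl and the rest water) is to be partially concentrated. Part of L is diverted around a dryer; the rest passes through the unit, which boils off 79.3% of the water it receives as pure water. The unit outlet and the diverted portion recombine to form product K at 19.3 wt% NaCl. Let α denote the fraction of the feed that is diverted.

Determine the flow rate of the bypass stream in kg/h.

426.5 kg/h

All 759×0.135 = 102.47 kg/h of NaCl reaches K, so K = 102.47/0.193 = 530.91 kg/h and vapour = 228.09 kg/h.
The evaporator receives (1−α)·759 of feed at 0.865 water and removes 0.793 of that water:
0.793×0.865×(1−α)×759 = 228.09
(1−α) = 228.09/520.63 = 0.4381;  α = 0.5619.
Bypass flow = 0.5619×759 = 426.48 kg/h.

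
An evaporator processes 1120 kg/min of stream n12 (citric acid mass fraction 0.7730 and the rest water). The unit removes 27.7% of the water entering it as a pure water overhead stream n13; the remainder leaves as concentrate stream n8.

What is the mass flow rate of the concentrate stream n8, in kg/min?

1050 kg/min

water entering = 1120×0.227 = 254.24 kg/min; overhead removed = 0.277×254.24 = 70.424 kg/min.
Concentrate = 1120 − 70.424 = 1049.6 kg/min.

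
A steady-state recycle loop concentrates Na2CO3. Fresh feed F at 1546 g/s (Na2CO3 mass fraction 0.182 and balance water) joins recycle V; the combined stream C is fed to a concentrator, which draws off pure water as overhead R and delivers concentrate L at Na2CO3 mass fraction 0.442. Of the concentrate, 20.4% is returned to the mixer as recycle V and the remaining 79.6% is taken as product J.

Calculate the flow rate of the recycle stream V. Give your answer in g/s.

Overall Na2CO3 balance (none leaves overhead): Na2CO3 in fresh feed = Na2CO3 in product, i.e. 1546×0.182 = (1−0.204)·L·0.442.
L = 281.37/(0.442×0.796) = 799.73 g/s.
Recycle V = 0.204×799.73 = 163.15 g/s.

163.1 g/s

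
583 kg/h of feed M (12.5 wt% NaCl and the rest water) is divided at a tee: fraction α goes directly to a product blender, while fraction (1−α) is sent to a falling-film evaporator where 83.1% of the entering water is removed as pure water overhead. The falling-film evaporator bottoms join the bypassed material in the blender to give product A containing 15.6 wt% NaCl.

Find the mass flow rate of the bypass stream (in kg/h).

423.7 kg/h

All 583×0.125 = 72.875 kg/h of NaCl reaches A, so A = 72.875/0.156 = 467.15 kg/h and vapour = 115.85 kg/h.
The evaporator receives (1−α)·583 of feed at 0.875 water and removes 0.831 of that water:
0.831×0.875×(1−α)×583 = 115.85
(1−α) = 115.85/423.91 = 0.2733;  α = 0.7267.
Bypass flow = 0.7267×583 = 423.67 kg/h.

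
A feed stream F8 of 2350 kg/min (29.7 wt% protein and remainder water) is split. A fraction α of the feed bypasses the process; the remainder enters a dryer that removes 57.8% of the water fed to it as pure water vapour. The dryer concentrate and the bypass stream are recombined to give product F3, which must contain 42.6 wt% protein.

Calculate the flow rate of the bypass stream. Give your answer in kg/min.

598.7 kg/min

All 2350×0.297 = 697.95 kg/min of protein reaches F3, so F3 = 697.95/0.426 = 1638.4 kg/min and vapour = 711.62 kg/min.
The evaporator receives (1−α)·2350 of feed at 0.703 water and removes 0.578 of that water:
0.578×0.703×(1−α)×2350 = 711.62
(1−α) = 711.62/954.88 = 0.7452;  α = 0.2548.
Bypass flow = 0.2548×2350 = 598.68 kg/min.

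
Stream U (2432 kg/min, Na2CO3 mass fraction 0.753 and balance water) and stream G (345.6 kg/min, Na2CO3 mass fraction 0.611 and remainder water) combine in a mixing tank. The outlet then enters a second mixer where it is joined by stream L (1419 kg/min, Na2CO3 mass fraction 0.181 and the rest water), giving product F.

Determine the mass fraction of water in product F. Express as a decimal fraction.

Overall, product flow = 4196.6 kg/min.
water in = 2432×0.247 + 345.6×0.389 + 1419×0.819 = 1897.3 kg/min.
water fraction in F = 0.452.

0.452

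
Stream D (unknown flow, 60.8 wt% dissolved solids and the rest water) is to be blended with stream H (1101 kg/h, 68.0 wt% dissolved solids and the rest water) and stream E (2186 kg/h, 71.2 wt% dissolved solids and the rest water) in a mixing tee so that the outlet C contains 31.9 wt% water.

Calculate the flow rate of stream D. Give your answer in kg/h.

913.2 kg/h

Let D be the unknown flow. Total out = 3287 + D.
water balance: 981.89 + 0.392·D = 0.319·(3287 + D)
(0.392 − 0.319)·D = 0.319×3287 − 981.89 = 66.665
D = 66.665 / 0.073 = 913.22 kg/h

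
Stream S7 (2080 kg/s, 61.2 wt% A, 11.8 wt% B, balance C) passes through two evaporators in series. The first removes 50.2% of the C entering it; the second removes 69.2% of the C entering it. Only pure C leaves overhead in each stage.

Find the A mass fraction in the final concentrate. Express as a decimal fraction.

0.793

C in feed = 2080×0.270 = 561.6 kg/s.
After stage 1: C left = (1−0.502)×561.6 = 279.68; stream total = 1798.1 kg/s.
After stage 2: C left = (1−0.692)×279.68 = 86.14; final concentrate = 1604.5 kg/s.
A fraction = 1273/1604.5 = 0.793.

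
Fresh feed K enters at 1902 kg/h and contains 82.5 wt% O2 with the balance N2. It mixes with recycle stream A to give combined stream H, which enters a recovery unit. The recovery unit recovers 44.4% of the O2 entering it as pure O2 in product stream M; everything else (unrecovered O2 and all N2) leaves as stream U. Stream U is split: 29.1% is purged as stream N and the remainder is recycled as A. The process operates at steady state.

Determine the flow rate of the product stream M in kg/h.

1150 kg/h

O2 in H: m_A = 1902×0.825 + (1−0.291)·(1−0.444)·m_A, so m_A = 1569.1/0.6058 = 2590.2 kg/h.
Product M = 0.444×2590.2 = 1150.1 kg/h.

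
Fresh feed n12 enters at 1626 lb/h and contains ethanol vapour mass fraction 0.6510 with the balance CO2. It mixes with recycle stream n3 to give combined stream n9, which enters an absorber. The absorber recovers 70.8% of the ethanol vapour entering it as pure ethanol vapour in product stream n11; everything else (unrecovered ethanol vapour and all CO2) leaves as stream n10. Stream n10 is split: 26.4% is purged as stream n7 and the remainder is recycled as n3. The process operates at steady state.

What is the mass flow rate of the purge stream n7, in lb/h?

CO2 enters only via n12 and leaves only via the purge: 1626×0.349 = 0.264×(CO2 in n10), and the absorber passes all CO2, so CO2 in n9 = CO2 in n10 = 2149.5 lb/h.
ethanol vapour in n9: m_A = 1626×0.651 + (1−0.264)·(1−0.708)·m_A, so m_A = 1058.5/0.7851 = 1348.3 lb/h.
n10 = (1−0.708)×1348.3 + 2149.5 = 2543.2 lb/h.
Purge n7 = 0.264×2543.2 = 671.41 lb/h.

671.4 lb/h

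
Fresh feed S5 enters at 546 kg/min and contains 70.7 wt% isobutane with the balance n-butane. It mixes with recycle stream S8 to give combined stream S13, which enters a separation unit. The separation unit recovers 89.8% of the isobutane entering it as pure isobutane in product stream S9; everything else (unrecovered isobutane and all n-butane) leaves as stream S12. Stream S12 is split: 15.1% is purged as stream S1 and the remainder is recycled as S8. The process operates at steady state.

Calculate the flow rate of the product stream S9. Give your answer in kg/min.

isobutane in S13: m_A = 546×0.707 + (1−0.151)·(1−0.898)·m_A, so m_A = 386.02/0.9134 = 422.62 kg/min.
Product S9 = 0.898×422.62 = 379.51 kg/min.

379.5 kg/min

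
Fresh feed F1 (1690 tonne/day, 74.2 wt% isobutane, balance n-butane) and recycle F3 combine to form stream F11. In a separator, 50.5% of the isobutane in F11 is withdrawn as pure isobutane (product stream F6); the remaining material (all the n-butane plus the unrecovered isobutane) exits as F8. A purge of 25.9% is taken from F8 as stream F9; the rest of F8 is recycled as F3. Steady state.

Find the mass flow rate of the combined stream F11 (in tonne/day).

3664 tonne/day

n-butane enters only via F1 and leaves only via the purge: 1690×0.258 = 0.259×(n-butane in F8), and the separator passes all n-butane, so n-butane in F11 = n-butane in F8 = 1683.5 tonne/day.
isobutane in F11: m_A = 1690×0.742 + (1−0.259)·(1−0.505)·m_A, so m_A = 1254/0.6332 = 1980.4 tonne/day.
F11 = 1980.4 + 1683.5 = 3663.8 tonne/day.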